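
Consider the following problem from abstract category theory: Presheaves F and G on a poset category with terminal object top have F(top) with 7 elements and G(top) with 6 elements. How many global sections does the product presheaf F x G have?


Global sections of a presheaf on a poset with terminal top satisfy
Gamma(H) ~ H(top). Presheaves admit pointwise products, so
(F x G)(top) = F(top) x G(top) (Cartesian product).
|Gamma(F x G)| = |F(top)| * |G(top)| = 7 * 6 = 42.

42


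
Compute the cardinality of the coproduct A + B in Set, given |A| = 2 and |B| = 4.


In Set, the coproduct A + B is the disjoint union.
|A + B| = |A| + |B| = 2 + 4 = 6

6


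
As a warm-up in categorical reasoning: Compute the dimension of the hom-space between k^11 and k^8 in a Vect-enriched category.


In Vect-enriched categories, Hom(k^n, k^m) is the space of m x n matrices.
dim(Hom(k^11, k^8)) = 8 * 11 = 88

88


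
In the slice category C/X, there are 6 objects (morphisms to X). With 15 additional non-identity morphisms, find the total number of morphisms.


In the slice category C/X, objects are morphisms to X.
Identity morphisms: 6 (one per object of C/X).
Non-identity morphisms: 15.
Total = 6 + 15 = 21

21


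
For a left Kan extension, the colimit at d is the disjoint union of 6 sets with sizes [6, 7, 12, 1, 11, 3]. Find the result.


Pointwise, the left Kan extension (Lan_F H)(d) is the colimit, indexed
by the comma category (F downarrow d), of H composed with the
projection (F downarrow d) -> C. Here that colimit is given
as a coproduct (disjoint union) of sets, so its cardinality is the
sum of the sizes of the summands.
Coproduct of sets with sizes: 6 + 7 + 12 + 1 + 11 + 3
= 40

40


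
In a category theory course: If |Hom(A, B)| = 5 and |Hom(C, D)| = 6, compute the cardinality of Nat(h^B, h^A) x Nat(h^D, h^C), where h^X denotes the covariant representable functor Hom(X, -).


By the Yoneda lemma, Nat(h^B, h^A) is isomorphic to Hom(A, B),
so |Nat(h^B, h^A)| = |Hom(A, B)| and |Nat(h^D, h^C)| = |Hom(C, D)|.
|Hom(A, B)| = 5, |Hom(C, D)| = 6.
|Nat(h^B, h^A) x Nat(h^D, h^C)| = 5 * 6 = 30

30


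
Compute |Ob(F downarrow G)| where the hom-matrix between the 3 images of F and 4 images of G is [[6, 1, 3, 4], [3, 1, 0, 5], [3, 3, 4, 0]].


Objects of (F downarrow G) are triples (a, b, h: F(a)->G(b)).
The count equals the sum of all entries in the hom-matrix.
sum(row 0) = 14
sum(row 1) = 9
sum(row 2) = 10
Grand total = 33

33


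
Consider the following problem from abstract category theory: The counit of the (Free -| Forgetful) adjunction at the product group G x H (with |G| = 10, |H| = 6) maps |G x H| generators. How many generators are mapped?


The counit epsilon_K: F(U(K)) -> K of the Free-Forgetful adjunction
maps |K| generators of F(U(K)) into K. For K = G x H (the product group),
|G x H| = |G| * |H|.
Total generators mapped = 10 * 6 = 60.

60


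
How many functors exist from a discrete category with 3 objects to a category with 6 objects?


A functor from a discrete category C to D is determined by
where each object maps. Each of the 3 objects of C can map
to any of the 6 objects of D independently.
Number of functors = 6^3 = 216

216


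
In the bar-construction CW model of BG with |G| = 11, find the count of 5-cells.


In the bar-construction CW model of BG, the n-cells are indexed by
n-tuples [g_1|...|g_n] of non-identity elements of G (degenerate
simplices with some g_i = e do not contribute cells), so there are
(|G| - 1)^n n-cells.
For dim = 5 with |G| = 11:
cells = (11 - 1)^5 = 10^5 = 100000

100000


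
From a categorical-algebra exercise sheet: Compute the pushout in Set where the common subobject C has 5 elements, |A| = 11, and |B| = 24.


The pushout A +_C B identifies the images of C in A and B.
|A +_C B| = |A| + |B| - |C| (for injections).
= 11 + 24 - 5 = 30

30


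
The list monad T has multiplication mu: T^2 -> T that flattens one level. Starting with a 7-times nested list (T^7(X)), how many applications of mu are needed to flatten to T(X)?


Each application of mu: T^2 -> T removes one layer of nesting.
Starting at depth 7 (i.e., T^7(X)), we need to reach T(X).
Number of mu applications = 7 - 1 = 6

6


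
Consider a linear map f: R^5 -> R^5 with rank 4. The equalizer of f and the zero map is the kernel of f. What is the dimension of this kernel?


The equalizer of f and the zero map is ker(f).
By the rank-nullity theorem: dim(ker(f)) = dim(domain) - rank(f).
dim(ker(f)) = 5 - 4 = 1

1


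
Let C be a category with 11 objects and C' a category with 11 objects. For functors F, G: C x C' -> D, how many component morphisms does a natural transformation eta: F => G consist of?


A natural transformation eta: F => G assigns one component morphism per
object of the domain category.
The domain is the product category C x C', so
|Ob(C x C')| = |Ob(C)| * |Ob(C')| = 11 * 11 = 121.
Therefore eta has 121 component morphisms.

121


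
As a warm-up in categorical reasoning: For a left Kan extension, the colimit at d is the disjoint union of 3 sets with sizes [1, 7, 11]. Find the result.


Pointwise, the left Kan extension (Lan_F H)(d) is the colimit, indexed
by the comma category (F downarrow d), of H composed with the
projection (F downarrow d) -> C. Here that colimit is given
as a coproduct (disjoint union) of sets, so its cardinality is the
sum of the sizes of the summands.
Coproduct of sets with sizes: 1 + 7 + 11
= 19

19


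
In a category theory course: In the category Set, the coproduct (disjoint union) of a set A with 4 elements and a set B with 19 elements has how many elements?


In Set, the coproduct A + B is the disjoint union.
|A + B| = |A| + |B| = 4 + 19 = 23

23


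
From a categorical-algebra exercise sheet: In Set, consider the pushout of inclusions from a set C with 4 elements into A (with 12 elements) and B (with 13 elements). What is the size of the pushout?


The pushout A +_C B identifies the images of C in A and B.
|A +_C B| = |A| + |B| - |C| (for injections).
= 12 + 13 - 4 = 21

21


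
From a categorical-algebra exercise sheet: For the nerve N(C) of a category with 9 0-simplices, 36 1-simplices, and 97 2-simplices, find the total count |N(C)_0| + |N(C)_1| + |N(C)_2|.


The 2-skeleton of the nerve N(C) consists of simplices in dimensions 0, 1, 2:
  |N(C)_0| = 9 (objects)
  |N(C)_1| = 36 (morphisms)
  |N(C)_2| = 97 (composable pairs)
Total = 9 + 36 + 97 = 142

142


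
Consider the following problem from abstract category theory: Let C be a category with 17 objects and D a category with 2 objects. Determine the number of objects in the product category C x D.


The product category C x D has objects that are pairs (c, d).
Number of pairs = |Ob(C)| * |Ob(D)| = 17 * 2 = 34

34


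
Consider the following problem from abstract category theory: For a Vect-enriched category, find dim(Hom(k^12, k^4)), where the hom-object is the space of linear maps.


In Vect-enriched categories, Hom(k^n, k^m) is the space of m x n matrices.
dim(Hom(k^12, k^4)) = 4 * 12 = 48

48


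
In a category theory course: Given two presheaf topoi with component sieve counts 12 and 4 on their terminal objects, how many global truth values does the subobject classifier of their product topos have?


In a product of presheaf topoi E_1 x E_2, the subobject classifier
is Omega = Omega_1 x Omega_2 (componentwise), so
|Omega(top)| = |Omega_1(top_1)| * |Omega_2(top_2)|.
= 12 * 4 = 48.

48


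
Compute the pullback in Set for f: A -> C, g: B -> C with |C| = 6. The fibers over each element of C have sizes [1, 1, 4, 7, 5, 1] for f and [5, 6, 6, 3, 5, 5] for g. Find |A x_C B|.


The pullback A x_C B consists of pairs (a, b) with f(a) = g(b).
For each element c in C, the fiber product has |f^-1(c)| * |g^-1(c)| elements.
Summing over C: 1 * 5 + 1 * 6 + 4 * 6 + 7 * 3 + 5 * 5 + 1 * 5
= 5 + 6 + 24 + 21 + 25 + 5 = 86

86


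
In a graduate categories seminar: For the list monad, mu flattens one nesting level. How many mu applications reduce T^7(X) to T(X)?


Each application of mu: T^2 -> T removes one layer of nesting.
Starting at depth 7 (i.e., T^7(X)), we need to reach T(X).
Number of mu applications = 7 - 1 = 6

6


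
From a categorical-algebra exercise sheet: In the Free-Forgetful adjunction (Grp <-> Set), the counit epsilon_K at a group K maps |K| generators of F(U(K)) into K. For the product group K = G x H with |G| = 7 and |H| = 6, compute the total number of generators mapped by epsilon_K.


The counit epsilon_K: F(U(K)) -> K of the Free-Forgetful adjunction
maps |K| generators of F(U(K)) into K. For K = G x H (the product group),
|G x H| = |G| * |H|.
Total generators mapped = 7 * 6 = 42.

42


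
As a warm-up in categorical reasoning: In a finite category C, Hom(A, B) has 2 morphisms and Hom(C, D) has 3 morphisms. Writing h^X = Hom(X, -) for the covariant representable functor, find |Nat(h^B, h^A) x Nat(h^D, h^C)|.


By the Yoneda lemma, Nat(h^B, h^A) is isomorphic to Hom(A, B),
so |Nat(h^B, h^A)| = |Hom(A, B)| and |Nat(h^D, h^C)| = |Hom(C, D)|.
|Hom(A, B)| = 2, |Hom(C, D)| = 3.
|Nat(h^B, h^A) x Nat(h^D, h^C)| = 2 * 3 = 6

6


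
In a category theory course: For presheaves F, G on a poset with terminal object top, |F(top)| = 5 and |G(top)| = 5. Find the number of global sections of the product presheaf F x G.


Global sections of a presheaf on a poset with terminal top satisfy
Gamma(H) ~ H(top). Presheaves admit pointwise products, so
(F x G)(top) = F(top) x G(top) (Cartesian product).
|Gamma(F x G)| = |F(top)| * |G(top)| = 5 * 5 = 25.

25


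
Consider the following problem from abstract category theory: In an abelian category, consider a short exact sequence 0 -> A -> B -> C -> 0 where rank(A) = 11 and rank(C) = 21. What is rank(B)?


For a short exact sequence 0 -> A -> B -> C -> 0,
rank is additive: rank(B) = rank(A) + rank(C).
rank(B) = 11 + 21 = 32

32


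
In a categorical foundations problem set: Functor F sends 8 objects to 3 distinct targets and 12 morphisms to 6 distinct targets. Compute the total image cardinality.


The image of F consists of distinct objects and distinct morphisms.
|Im(F)| on objects = 3
|Im(F)| on morphisms = 6
Total image cardinality = 3 + 6 = 9

9


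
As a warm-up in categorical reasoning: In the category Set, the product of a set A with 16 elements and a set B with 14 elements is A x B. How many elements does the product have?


In Set, the product A x B is the Cartesian product.
By the universal property, |A x B| = |A| * |B|.
|A x B| = 16 * 14 = 224

224


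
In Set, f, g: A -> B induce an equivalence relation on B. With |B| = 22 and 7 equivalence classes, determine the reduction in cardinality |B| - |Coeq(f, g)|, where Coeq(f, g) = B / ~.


The coequalizer Coeq(f, g) = B / ~ has one element per equivalence class.
|B| = 22, |Coeq(f, g)| = 7.
|B| - |Coeq(f, g)| = 22 - 7 = 15.

15


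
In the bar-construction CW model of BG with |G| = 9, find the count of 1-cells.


In the bar-construction CW model of BG, the n-cells are indexed by
n-tuples [g_1|...|g_n] of non-identity elements of G (degenerate
simplices with some g_i = e do not contribute cells), so there are
(|G| - 1)^n n-cells.
For dim = 1 with |G| = 9:
cells = (9 - 1)^1 = 8^1 = 8

8


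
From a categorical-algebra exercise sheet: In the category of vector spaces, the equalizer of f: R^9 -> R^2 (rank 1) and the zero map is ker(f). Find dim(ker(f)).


The equalizer of f and the zero map is ker(f).
By the rank-nullity theorem: dim(ker(f)) = dim(domain) - rank(f).
dim(ker(f)) = 9 - 1 = 8

8


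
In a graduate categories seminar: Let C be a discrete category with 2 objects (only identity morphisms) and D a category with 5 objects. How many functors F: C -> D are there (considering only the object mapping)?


A functor from a discrete category C to D is determined by
where each object maps. Each of the 2 objects of C can map
to any of the 5 objects of D independently.
Number of functors = 5^2 = 25

25


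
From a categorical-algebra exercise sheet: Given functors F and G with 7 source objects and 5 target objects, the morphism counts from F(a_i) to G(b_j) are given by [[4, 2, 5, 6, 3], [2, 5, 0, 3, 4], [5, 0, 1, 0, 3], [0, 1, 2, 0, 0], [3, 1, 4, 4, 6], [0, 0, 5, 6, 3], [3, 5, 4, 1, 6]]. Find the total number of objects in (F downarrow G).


Objects of (F downarrow G) are triples (a, b, h: F(a)->G(b)).
The count equals the sum of all entries in the hom-matrix.
sum(row 0) = 20
sum(row 1) = 14
sum(row 2) = 9
sum(row 3) = 3
sum(row 4) = 18
sum(row 5) = 14
sum(row 6) = 19
Grand total = 97

97


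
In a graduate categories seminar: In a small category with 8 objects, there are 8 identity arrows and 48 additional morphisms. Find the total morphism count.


Each object has an identity morphism, giving 8 identities.
Adding the 48 non-identity morphisms:
Total = 8 + 48 = 56

56


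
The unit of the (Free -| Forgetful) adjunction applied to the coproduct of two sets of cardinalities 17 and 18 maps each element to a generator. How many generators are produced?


The unit eta_X: X -> U(F(X)) of the Free-Forgetful adjunction
maps each element of X to a generator of F(X). For X = S + T (disjoint
union in Set), |S + T| = |S| + |T|.
Total mappings = 17 + 18 = 35.

35


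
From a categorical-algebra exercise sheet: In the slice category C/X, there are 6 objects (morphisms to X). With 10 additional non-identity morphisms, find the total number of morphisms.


In the slice category C/X, objects are morphisms to X.
Identity morphisms: 6 (one per object of C/X).
Non-identity morphisms: 10.
Total = 6 + 10 = 16

16


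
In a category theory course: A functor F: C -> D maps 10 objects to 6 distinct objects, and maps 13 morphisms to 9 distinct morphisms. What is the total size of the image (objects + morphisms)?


The image of F consists of distinct objects and distinct morphisms.
|Im(F)| on objects = 6
|Im(F)| on morphisms = 9
Total image cardinality = 6 + 9 = 15

15


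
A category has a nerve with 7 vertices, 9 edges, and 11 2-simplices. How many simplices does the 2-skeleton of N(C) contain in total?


The 2-skeleton of the nerve N(C) consists of simplices in dimensions 0, 1, 2:
  |N(C)_0| = 7 (objects)
  |N(C)_1| = 9 (morphisms)
  |N(C)_2| = 11 (composable pairs)
Total = 7 + 9 + 11 = 27

27


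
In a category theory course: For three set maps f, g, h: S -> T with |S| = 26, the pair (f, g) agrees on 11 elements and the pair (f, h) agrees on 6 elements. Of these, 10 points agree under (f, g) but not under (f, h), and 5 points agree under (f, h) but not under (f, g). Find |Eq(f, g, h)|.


Eq(f, g, h) is the triple-agreement set: points in S where all three
maps take the same value. Using inclusion-exclusion on the pairwise data:
Pair (f, g) agrees on 11 points; pair (f, h) on 6 points.
Points agreeing under (f, g) but not (f, h) = 10; under (f, h) but not (f, g) = 5.
Triple-agreement = agreement-in-(f, g) minus points that agree under (f, g) but not (f, h):
|Eq(f, g, h)| = 11 - 10 = 1
(cross-check via (f, h): 6 - 5 = 1.)

1


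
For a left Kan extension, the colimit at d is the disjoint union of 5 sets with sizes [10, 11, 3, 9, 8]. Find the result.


Pointwise, the left Kan extension (Lan_F H)(d) is the colimit, indexed
by the comma category (F downarrow d), of H composed with the
projection (F downarrow d) -> C. Here that colimit is given
as a coproduct (disjoint union) of sets, so its cardinality is the
sum of the sizes of the summands.
Coproduct of sets with sizes: 10 + 11 + 3 + 9 + 8
= 41

41


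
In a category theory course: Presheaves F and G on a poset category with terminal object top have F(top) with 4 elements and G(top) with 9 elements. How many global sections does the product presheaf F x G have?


Global sections of a presheaf on a poset with terminal top satisfy
Gamma(H) ~ H(top). Presheaves admit pointwise products, so
(F x G)(top) = F(top) x G(top) (Cartesian product).
|Gamma(F x G)| = |F(top)| * |G(top)| = 4 * 9 = 36.

36


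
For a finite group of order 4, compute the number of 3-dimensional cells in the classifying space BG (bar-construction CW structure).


In the bar-construction CW model of BG, the n-cells are indexed by
n-tuples [g_1|...|g_n] of non-identity elements of G (degenerate
simplices with some g_i = e do not contribute cells), so there are
(|G| - 1)^n n-cells.
For dim = 3 with |G| = 4:
cells = (4 - 1)^3 = 3^3 = 27

27


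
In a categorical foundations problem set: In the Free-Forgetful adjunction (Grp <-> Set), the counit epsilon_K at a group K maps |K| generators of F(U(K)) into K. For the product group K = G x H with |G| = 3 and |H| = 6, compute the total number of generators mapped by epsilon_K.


The counit epsilon_K: F(U(K)) -> K of the Free-Forgetful adjunction
maps |K| generators of F(U(K)) into K. For K = G x H (the product group),
|G x H| = |G| * |H|.
Total generators mapped = 3 * 6 = 18.

18


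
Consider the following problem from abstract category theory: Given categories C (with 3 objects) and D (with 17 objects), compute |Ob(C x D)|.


The product category C x D has objects that are pairs (c, d).
Number of pairs = |Ob(C)| * |Ob(D)| = 3 * 17 = 51

51


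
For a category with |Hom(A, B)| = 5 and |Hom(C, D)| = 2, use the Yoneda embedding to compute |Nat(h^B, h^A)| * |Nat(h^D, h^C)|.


By the Yoneda lemma, Nat(h^B, h^A) is isomorphic to Hom(A, B),
so |Nat(h^B, h^A)| = |Hom(A, B)| and |Nat(h^D, h^C)| = |Hom(C, D)|.
|Hom(A, B)| = 5, |Hom(C, D)| = 2.
|Nat(h^B, h^A) x Nat(h^D, h^C)| = 5 * 2 = 10

10


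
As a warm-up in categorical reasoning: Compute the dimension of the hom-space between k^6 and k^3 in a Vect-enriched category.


In Vect-enriched categories, Hom(k^n, k^m) is the space of m x n matrices.
dim(Hom(k^6, k^3)) = 3 * 6 = 18

18


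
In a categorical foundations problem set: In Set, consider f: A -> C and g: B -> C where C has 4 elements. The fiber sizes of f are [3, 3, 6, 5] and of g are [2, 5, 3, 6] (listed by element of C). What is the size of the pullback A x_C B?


The pullback A x_C B consists of pairs (a, b) with f(a) = g(b).
For each element c in C, the fiber product has |f^-1(c)| * |g^-1(c)| elements.
Summing over C: 3 * 2 + 3 * 5 + 6 * 3 + 5 * 6
= 6 + 15 + 18 + 30 = 69

69


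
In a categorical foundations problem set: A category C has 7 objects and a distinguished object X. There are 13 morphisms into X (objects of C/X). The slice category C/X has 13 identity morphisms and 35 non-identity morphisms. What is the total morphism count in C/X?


In the slice category C/X, objects are morphisms to X.
Identity morphisms: 13 (one per object of C/X).
Non-identity morphisms: 35.
Total = 13 + 35 = 48

48


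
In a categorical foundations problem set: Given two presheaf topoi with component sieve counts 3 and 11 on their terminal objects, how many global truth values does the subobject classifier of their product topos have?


In a product of presheaf topoi E_1 x E_2, the subobject classifier
is Omega = Omega_1 x Omega_2 (componentwise), so
|Omega(top)| = |Omega_1(top_1)| * |Omega_2(top_2)|.
= 3 * 11 = 33.

33


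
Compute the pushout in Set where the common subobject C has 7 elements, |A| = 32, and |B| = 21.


The pushout A +_C B identifies the images of C in A and B.
|A +_C B| = |A| + |B| - |C| (for injections).
= 32 + 21 - 7 = 46

46


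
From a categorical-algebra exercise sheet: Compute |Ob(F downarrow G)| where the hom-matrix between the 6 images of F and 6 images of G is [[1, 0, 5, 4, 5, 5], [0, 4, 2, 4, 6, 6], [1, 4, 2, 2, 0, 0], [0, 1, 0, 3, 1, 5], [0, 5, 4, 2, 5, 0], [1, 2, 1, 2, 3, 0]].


Objects of (F downarrow G) are triples (a, b, h: F(a)->G(b)).
The count equals the sum of all entries in the hom-matrix.
sum(row 0) = 20
sum(row 1) = 22
sum(row 2) = 9
sum(row 3) = 10
sum(row 4) = 16
sum(row 5) = 9
Grand total = 86

86


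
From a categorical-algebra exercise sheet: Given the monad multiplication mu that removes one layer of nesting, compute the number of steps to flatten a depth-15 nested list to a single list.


Each application of mu: T^2 -> T removes one layer of nesting.
Starting at depth 15 (i.e., T^15(X)), we need to reach T(X).
Number of mu applications = 15 - 1 = 14

14


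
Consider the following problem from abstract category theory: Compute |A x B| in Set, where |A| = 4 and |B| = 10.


In Set, the product A x B is the Cartesian product.
By the universal property, |A x B| = |A| * |B|.
|A x B| = 4 * 10 = 40

40


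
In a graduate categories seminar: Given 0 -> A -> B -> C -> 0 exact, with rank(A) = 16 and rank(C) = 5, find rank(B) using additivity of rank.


For a short exact sequence 0 -> A -> B -> C -> 0,
rank is additive: rank(B) = rank(A) + rank(C).
rank(B) = 16 + 5 = 21

21


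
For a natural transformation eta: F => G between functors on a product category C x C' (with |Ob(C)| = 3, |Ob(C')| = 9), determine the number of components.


A natural transformation eta: F => G assigns one component morphism per
object of the domain category.
The domain is the product category C x C', so
|Ob(C x C')| = |Ob(C)| * |Ob(C')| = 3 * 9 = 27.
Therefore eta has 27 component morphisms.

27


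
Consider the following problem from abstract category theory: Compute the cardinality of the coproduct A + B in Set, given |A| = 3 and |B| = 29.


In Set, the coproduct A + B is the disjoint union.
|A + B| = |A| + |B| = 3 + 29 = 32

32


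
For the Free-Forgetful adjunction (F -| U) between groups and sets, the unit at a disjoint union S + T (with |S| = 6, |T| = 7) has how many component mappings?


The unit eta_X: X -> U(F(X)) of the Free-Forgetful adjunction
maps each element of X to a generator of F(X). For X = S + T (disjoint
union in Set), |S + T| = |S| + |T|.
Total mappings = 6 + 7 = 13.

13


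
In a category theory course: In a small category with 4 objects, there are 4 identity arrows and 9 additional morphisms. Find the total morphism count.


Each object has an identity morphism, giving 4 identities.
Adding the 9 non-identity morphisms:
Total = 4 + 9 = 13

13


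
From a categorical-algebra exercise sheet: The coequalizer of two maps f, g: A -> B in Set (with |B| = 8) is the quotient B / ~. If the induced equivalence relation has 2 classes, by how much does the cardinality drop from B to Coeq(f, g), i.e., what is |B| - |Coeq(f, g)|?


The coequalizer Coeq(f, g) = B / ~ has one element per equivalence class.
|B| = 8, |Coeq(f, g)| = 2.
|B| - |Coeq(f, g)| = 8 - 2 = 6.

6


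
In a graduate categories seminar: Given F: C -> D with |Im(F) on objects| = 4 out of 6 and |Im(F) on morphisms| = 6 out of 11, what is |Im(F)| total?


The image of F consists of distinct objects and distinct morphisms.
|Im(F)| on objects = 4
|Im(F)| on morphisms = 6
Total image cardinality = 4 + 6 = 10

10


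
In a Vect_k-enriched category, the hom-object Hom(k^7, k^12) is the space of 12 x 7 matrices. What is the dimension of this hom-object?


In Vect-enriched categories, Hom(k^n, k^m) is the space of m x n matrices.
dim(Hom(k^7, k^12)) = 12 * 7 = 84

84


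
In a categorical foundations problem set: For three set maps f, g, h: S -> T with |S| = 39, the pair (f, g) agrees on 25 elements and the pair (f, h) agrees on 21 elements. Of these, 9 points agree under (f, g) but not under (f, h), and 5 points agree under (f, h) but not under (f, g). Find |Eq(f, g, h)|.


Eq(f, g, h) is the triple-agreement set: points in S where all three
maps take the same value. Using inclusion-exclusion on the pairwise data:
Pair (f, g) agrees on 25 points; pair (f, h) on 21 points.
Points agreeing under (f, g) but not (f, h) = 9; under (f, h) but not (f, g) = 5.
Triple-agreement = agreement-in-(f, g) minus points that agree under (f, g) but not (f, h):
|Eq(f, g, h)| = 25 - 9 = 16
(cross-check via (f, h): 21 - 5 = 16.)

16


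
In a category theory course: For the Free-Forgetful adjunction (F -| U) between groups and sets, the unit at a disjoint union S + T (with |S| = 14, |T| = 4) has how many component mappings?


The unit eta_X: X -> U(F(X)) of the Free-Forgetful adjunction
maps each element of X to a generator of F(X). For X = S + T (disjoint
union in Set), |S + T| = |S| + |T|.
Total mappings = 14 + 4 = 18.

18


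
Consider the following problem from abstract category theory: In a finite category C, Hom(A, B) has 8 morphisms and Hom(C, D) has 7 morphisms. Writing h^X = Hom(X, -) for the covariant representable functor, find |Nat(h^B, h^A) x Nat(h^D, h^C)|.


By the Yoneda lemma, Nat(h^B, h^A) is isomorphic to Hom(A, B),
so |Nat(h^B, h^A)| = |Hom(A, B)| and |Nat(h^D, h^C)| = |Hom(C, D)|.
|Hom(A, B)| = 8, |Hom(C, D)| = 7.
|Nat(h^B, h^A) x Nat(h^D, h^C)| = 8 * 7 = 56

56


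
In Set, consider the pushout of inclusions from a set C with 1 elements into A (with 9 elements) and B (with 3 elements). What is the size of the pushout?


The pushout A +_C B identifies the images of C in A and B.
|A +_C B| = |A| + |B| - |C| (for injections).
= 9 + 3 - 1 = 11

11


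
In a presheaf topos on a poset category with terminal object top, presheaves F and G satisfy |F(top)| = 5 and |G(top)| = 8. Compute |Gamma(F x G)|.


Global sections of a presheaf on a poset with terminal top satisfy
Gamma(H) ~ H(top). Presheaves admit pointwise products, so
(F x G)(top) = F(top) x G(top) (Cartesian product).
|Gamma(F x G)| = |F(top)| * |G(top)| = 5 * 8 = 40.

40


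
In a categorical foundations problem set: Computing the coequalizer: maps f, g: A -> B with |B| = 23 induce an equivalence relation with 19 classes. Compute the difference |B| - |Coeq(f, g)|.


The coequalizer Coeq(f, g) = B / ~ has one element per equivalence class.
|B| = 23, |Coeq(f, g)| = 19.
|B| - |Coeq(f, g)| = 23 - 19 = 4.

4


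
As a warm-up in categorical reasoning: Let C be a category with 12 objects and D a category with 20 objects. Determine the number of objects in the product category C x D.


The product category C x D has objects that are pairs (c, d).
Number of pairs = |Ob(C)| * |Ob(D)| = 12 * 20 = 240

240


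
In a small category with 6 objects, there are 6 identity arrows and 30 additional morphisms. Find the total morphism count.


Each object has an identity morphism, giving 6 identities.
Adding the 30 non-identity morphisms:
Total = 6 + 30 = 36

36


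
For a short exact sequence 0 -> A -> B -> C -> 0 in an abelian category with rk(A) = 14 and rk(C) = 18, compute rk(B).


For a short exact sequence 0 -> A -> B -> C -> 0,
rank is additive: rank(B) = rank(A) + rank(C).
rank(B) = 14 + 18 = 32

32


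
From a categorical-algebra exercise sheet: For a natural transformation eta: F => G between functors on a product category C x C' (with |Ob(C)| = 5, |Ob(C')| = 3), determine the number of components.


A natural transformation eta: F => G assigns one component morphism per
object of the domain category.
The domain is the product category C x C', so
|Ob(C x C')| = |Ob(C)| * |Ob(C')| = 5 * 3 = 15.
Therefore eta has 15 component morphisms.

15


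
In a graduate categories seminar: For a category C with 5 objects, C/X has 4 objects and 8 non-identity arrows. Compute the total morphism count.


In the slice category C/X, objects are morphisms to X.
Identity morphisms: 4 (one per object of C/X).
Non-identity morphisms: 8.
Total = 4 + 8 = 12

12


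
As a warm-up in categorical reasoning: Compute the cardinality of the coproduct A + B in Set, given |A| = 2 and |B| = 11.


In Set, the coproduct A + B is the disjoint union.
|A + B| = |A| + |B| = 2 + 11 = 13

13


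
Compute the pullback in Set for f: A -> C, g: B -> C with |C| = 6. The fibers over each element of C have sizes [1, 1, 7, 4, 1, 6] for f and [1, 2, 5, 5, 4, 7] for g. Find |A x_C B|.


The pullback A x_C B consists of pairs (a, b) with f(a) = g(b).
For each element c in C, the fiber product has |f^-1(c)| * |g^-1(c)| elements.
Summing over C: 1 * 1 + 1 * 2 + 7 * 5 + 4 * 5 + 1 * 4 + 6 * 7
= 1 + 2 + 35 + 20 + 4 + 42 = 104

104


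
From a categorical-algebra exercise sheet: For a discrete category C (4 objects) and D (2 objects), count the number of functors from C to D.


A functor from a discrete category C to D is determined by
where each object maps. Each of the 4 objects of C can map
to any of the 2 objects of D independently.
Number of functors = 2^4 = 16

16


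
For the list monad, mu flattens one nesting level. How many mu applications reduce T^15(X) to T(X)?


Each application of mu: T^2 -> T removes one layer of nesting.
Starting at depth 15 (i.e., T^15(X)), we need to reach T(X).
Number of mu applications = 15 - 1 = 14

14


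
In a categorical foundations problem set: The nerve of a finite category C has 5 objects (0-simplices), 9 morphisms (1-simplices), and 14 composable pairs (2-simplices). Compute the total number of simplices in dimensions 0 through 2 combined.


The 2-skeleton of the nerve N(C) consists of simplices in dimensions 0, 1, 2:
  |N(C)_0| = 5 (objects)
  |N(C)_1| = 9 (morphisms)
  |N(C)_2| = 14 (composable pairs)
Total = 5 + 9 + 14 = 28

28


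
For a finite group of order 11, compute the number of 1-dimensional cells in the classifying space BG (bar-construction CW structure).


In the bar-construction CW model of BG, the n-cells are indexed by
n-tuples [g_1|...|g_n] of non-identity elements of G (degenerate
simplices with some g_i = e do not contribute cells), so there are
(|G| - 1)^n n-cells.
For dim = 1 with |G| = 11:
cells = (11 - 1)^1 = 10^1 = 10

10


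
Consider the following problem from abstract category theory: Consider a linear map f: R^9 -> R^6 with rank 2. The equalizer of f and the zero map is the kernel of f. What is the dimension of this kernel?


The equalizer of f and the zero map is ker(f).
By the rank-nullity theorem: dim(ker(f)) = dim(domain) - rank(f).
dim(ker(f)) = 9 - 2 = 7

7


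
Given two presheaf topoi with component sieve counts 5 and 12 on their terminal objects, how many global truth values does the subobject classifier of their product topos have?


In a product of presheaf topoi E_1 x E_2, the subobject classifier
is Omega = Omega_1 x Omega_2 (componentwise), so
|Omega(top)| = |Omega_1(top_1)| * |Omega_2(top_2)|.
= 5 * 12 = 60.

60


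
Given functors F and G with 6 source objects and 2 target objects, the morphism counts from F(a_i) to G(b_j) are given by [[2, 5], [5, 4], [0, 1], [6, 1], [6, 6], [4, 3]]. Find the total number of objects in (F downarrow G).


Objects of (F downarrow G) are triples (a, b, h: F(a)->G(b)).
The count equals the sum of all entries in the hom-matrix.
sum(row 0) = 7
sum(row 1) = 9
sum(row 2) = 1
sum(row 3) = 7
sum(row 4) = 12
sum(row 5) = 7
Grand total = 43

43


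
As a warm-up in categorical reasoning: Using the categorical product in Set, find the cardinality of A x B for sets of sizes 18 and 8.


In Set, the product A x B is the Cartesian product.
By the universal property, |A x B| = |A| * |B|.
|A x B| = 18 * 8 = 144

144


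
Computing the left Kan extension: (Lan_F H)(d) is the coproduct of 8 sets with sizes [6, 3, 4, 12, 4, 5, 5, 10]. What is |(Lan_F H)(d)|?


Pointwise, the left Kan extension (Lan_F H)(d) is the colimit, indexed
by the comma category (F downarrow d), of H composed with the
projection (F downarrow d) -> C. Here that colimit is given
as a coproduct (disjoint union) of sets, so its cardinality is the
sum of the sizes of the summands.
Coproduct of sets with sizes: 6 + 3 + 4 + 12 + 4 + 5 + 5 + 10
= 49

49


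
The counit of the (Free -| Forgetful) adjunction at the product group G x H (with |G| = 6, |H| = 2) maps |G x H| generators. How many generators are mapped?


The counit epsilon_K: F(U(K)) -> K of the Free-Forgetful adjunction
maps |K| generators of F(U(K)) into K. For K = G x H (the product group),
|G x H| = |G| * |H|.
Total generators mapped = 6 * 2 = 12.

12


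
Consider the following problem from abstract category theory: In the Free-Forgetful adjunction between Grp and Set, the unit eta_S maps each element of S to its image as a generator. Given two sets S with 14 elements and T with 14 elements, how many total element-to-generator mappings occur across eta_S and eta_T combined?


The unit eta_X: X -> U(F(X)) of the Free-Forgetful adjunction
maps each element of X to a generator of F(X). For X = S + T (disjoint
union in Set), |S + T| = |S| + |T|.
Total mappings = 14 + 14 = 28.

28


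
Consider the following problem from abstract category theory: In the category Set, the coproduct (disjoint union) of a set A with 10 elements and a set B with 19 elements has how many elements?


In Set, the coproduct A + B is the disjoint union.
|A + B| = |A| + |B| = 10 + 19 = 29

29


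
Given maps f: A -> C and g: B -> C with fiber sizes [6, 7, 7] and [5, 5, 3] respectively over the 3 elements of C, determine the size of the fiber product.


The pullback A x_C B consists of pairs (a, b) with f(a) = g(b).
For each element c in C, the fiber product has |f^-1(c)| * |g^-1(c)| elements.
Summing over C: 6 * 5 + 7 * 5 + 7 * 3
= 30 + 35 + 21 = 86

86


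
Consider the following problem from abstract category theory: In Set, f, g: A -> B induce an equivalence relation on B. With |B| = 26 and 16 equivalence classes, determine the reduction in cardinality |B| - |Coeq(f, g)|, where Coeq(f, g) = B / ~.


The coequalizer Coeq(f, g) = B / ~ has one element per equivalence class.
|B| = 26, |Coeq(f, g)| = 16.
|B| - |Coeq(f, g)| = 26 - 16 = 10.

10


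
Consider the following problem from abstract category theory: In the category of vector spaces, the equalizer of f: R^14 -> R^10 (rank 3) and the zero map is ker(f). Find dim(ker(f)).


The equalizer of f and the zero map is ker(f).
By the rank-nullity theorem: dim(ker(f)) = dim(domain) - rank(f).
dim(ker(f)) = 14 - 3 = 11

11


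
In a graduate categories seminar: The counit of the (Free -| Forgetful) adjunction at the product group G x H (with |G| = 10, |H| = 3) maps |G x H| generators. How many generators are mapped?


The counit epsilon_K: F(U(K)) -> K of the Free-Forgetful adjunction
maps |K| generators of F(U(K)) into K. For K = G x H (the product group),
|G x H| = |G| * |H|.
Total generators mapped = 10 * 3 = 30.

30


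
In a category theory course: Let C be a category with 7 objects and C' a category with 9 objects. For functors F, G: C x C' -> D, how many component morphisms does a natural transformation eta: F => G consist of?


A natural transformation eta: F => G assigns one component morphism per
object of the domain category.
The domain is the product category C x C', so
|Ob(C x C')| = |Ob(C)| * |Ob(C')| = 7 * 9 = 63.
Therefore eta has 63 component morphisms.

63


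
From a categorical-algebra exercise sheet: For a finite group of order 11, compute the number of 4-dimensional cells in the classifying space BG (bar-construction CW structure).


In the bar-construction CW model of BG, the n-cells are indexed by
n-tuples [g_1|...|g_n] of non-identity elements of G (degenerate
simplices with some g_i = e do not contribute cells), so there are
(|G| - 1)^n n-cells.
For dim = 4 with |G| = 11:
cells = (11 - 1)^4 = 10^4 = 10000

10000


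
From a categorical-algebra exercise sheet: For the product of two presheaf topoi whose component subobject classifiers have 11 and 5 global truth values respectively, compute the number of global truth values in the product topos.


In a product of presheaf topoi E_1 x E_2, the subobject classifier
is Omega = Omega_1 x Omega_2 (componentwise), so
|Omega(top)| = |Omega_1(top_1)| * |Omega_2(top_2)|.
= 11 * 5 = 55.

55


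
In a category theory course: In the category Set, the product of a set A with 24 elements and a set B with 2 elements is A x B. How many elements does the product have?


In Set, the product A x B is the Cartesian product.
By the universal property, |A x B| = |A| * |B|.
|A x B| = 24 * 2 = 48

48


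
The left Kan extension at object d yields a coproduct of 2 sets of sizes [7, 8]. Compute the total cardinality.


Pointwise, the left Kan extension (Lan_F H)(d) is the colimit, indexed
by the comma category (F downarrow d), of H composed with the
projection (F downarrow d) -> C. Here that colimit is given
as a coproduct (disjoint union) of sets, so its cardinality is the
sum of the sizes of the summands.
Coproduct of sets with sizes: 7 + 8
= 15

15


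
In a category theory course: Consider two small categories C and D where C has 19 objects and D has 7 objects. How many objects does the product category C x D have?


The product category C x D has objects that are pairs (c, d).
Number of pairs = |Ob(C)| * |Ob(D)| = 19 * 7 = 133

133


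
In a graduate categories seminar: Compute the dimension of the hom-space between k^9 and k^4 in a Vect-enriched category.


In Vect-enriched categories, Hom(k^n, k^m) is the space of m x n matrices.
dim(Hom(k^9, k^4)) = 4 * 9 = 36

36


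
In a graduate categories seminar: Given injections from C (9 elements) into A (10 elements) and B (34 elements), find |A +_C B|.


The pushout A +_C B identifies the images of C in A and B.
|A +_C B| = |A| + |B| - |C| (for injections).
= 10 + 34 - 9 = 35

35


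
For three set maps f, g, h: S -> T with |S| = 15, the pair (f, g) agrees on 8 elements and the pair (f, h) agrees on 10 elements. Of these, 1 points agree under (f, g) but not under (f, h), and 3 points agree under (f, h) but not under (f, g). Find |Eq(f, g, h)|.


Eq(f, g, h) is the triple-agreement set: points in S where all three
maps take the same value. Using inclusion-exclusion on the pairwise data:
Pair (f, g) agrees on 8 points; pair (f, h) on 10 points.
Points agreeing under (f, g) but not (f, h) = 1; under (f, h) but not (f, g) = 3.
Triple-agreement = agreement-in-(f, g) minus points that agree under (f, g) but not (f, h):
|Eq(f, g, h)| = 8 - 1 = 7
(cross-check via (f, h): 10 - 3 = 7.)

7


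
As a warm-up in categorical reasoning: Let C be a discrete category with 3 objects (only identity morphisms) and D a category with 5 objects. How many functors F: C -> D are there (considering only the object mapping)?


A functor from a discrete category C to D is determined by
where each object maps. Each of the 3 objects of C can map
to any of the 5 objects of D independently.
Number of functors = 5^3 = 125

125


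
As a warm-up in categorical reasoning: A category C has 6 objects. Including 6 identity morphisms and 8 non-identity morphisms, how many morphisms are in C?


Each object has an identity morphism, giving 6 identities.
Adding the 8 non-identity morphisms:
Total = 6 + 8 = 14

14


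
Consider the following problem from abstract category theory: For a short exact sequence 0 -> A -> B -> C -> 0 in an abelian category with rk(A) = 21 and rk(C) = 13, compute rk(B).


For a short exact sequence 0 -> A -> B -> C -> 0,
rank is additive: rank(B) = rank(A) + rank(C).
rank(B) = 21 + 13 = 34

34


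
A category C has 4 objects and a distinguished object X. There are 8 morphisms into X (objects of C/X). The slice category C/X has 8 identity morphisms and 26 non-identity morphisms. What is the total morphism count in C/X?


In the slice category C/X, objects are morphisms to X.
Identity morphisms: 8 (one per object of C/X).
Non-identity morphisms: 26.
Total = 8 + 26 = 34

34


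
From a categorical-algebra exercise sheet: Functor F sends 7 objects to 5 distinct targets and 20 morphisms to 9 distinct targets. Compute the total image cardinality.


The image of F consists of distinct objects and distinct morphisms.
|Im(F)| on objects = 5
|Im(F)| on morphisms = 9
Total image cardinality = 5 + 9 = 14

14


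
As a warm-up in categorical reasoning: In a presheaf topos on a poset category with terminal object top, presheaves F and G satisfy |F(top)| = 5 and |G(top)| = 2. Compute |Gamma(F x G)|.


Global sections of a presheaf on a poset with terminal top satisfy
Gamma(H) ~ H(top). Presheaves admit pointwise products, so
(F x G)(top) = F(top) x G(top) (Cartesian product).
|Gamma(F x G)| = |F(top)| * |G(top)| = 5 * 2 = 10.

10
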